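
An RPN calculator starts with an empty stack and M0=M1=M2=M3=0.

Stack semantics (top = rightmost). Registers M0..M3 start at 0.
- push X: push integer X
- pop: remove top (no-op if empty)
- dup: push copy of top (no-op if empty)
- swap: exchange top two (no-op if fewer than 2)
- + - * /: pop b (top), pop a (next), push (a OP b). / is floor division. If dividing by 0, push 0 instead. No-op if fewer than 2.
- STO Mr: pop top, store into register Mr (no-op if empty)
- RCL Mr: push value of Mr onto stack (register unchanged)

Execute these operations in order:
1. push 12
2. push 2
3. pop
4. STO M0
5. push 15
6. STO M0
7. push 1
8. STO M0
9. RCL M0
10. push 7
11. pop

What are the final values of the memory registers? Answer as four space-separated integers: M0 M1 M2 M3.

Answer: 1 0 0 0

Derivation:
After op 1 (push 12): stack=[12] mem=[0,0,0,0]
After op 2 (push 2): stack=[12,2] mem=[0,0,0,0]
After op 3 (pop): stack=[12] mem=[0,0,0,0]
After op 4 (STO M0): stack=[empty] mem=[12,0,0,0]
After op 5 (push 15): stack=[15] mem=[12,0,0,0]
After op 6 (STO M0): stack=[empty] mem=[15,0,0,0]
After op 7 (push 1): stack=[1] mem=[15,0,0,0]
After op 8 (STO M0): stack=[empty] mem=[1,0,0,0]
After op 9 (RCL M0): stack=[1] mem=[1,0,0,0]
After op 10 (push 7): stack=[1,7] mem=[1,0,0,0]
After op 11 (pop): stack=[1] mem=[1,0,0,0]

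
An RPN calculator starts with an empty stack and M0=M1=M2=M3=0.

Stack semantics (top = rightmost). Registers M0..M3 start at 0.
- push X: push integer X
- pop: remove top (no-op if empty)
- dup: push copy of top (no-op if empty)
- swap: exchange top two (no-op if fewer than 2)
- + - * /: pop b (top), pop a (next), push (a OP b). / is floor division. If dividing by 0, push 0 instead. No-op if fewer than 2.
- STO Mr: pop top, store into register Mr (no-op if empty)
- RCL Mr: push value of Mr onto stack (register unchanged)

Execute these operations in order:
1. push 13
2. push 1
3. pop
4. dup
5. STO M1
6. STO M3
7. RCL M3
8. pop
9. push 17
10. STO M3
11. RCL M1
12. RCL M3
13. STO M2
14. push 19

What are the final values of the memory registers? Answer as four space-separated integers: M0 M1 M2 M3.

Answer: 0 13 17 17

Derivation:
After op 1 (push 13): stack=[13] mem=[0,0,0,0]
After op 2 (push 1): stack=[13,1] mem=[0,0,0,0]
After op 3 (pop): stack=[13] mem=[0,0,0,0]
After op 4 (dup): stack=[13,13] mem=[0,0,0,0]
After op 5 (STO M1): stack=[13] mem=[0,13,0,0]
After op 6 (STO M3): stack=[empty] mem=[0,13,0,13]
After op 7 (RCL M3): stack=[13] mem=[0,13,0,13]
After op 8 (pop): stack=[empty] mem=[0,13,0,13]
After op 9 (push 17): stack=[17] mem=[0,13,0,13]
After op 10 (STO M3): stack=[empty] mem=[0,13,0,17]
After op 11 (RCL M1): stack=[13] mem=[0,13,0,17]
After op 12 (RCL M3): stack=[13,17] mem=[0,13,0,17]
After op 13 (STO M2): stack=[13] mem=[0,13,17,17]
After op 14 (push 19): stack=[13,19] mem=[0,13,17,17]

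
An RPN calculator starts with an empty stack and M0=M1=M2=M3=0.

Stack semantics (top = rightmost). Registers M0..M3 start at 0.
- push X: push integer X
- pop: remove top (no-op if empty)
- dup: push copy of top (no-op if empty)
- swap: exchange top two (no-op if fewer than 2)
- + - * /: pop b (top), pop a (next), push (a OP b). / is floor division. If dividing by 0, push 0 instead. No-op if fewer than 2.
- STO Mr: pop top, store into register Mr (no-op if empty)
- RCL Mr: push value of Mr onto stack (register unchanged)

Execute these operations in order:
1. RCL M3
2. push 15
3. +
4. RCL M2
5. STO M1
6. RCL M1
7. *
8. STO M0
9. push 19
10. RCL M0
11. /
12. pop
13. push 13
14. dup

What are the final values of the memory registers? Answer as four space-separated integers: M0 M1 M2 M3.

After op 1 (RCL M3): stack=[0] mem=[0,0,0,0]
After op 2 (push 15): stack=[0,15] mem=[0,0,0,0]
After op 3 (+): stack=[15] mem=[0,0,0,0]
After op 4 (RCL M2): stack=[15,0] mem=[0,0,0,0]
After op 5 (STO M1): stack=[15] mem=[0,0,0,0]
After op 6 (RCL M1): stack=[15,0] mem=[0,0,0,0]
After op 7 (*): stack=[0] mem=[0,0,0,0]
After op 8 (STO M0): stack=[empty] mem=[0,0,0,0]
After op 9 (push 19): stack=[19] mem=[0,0,0,0]
After op 10 (RCL M0): stack=[19,0] mem=[0,0,0,0]
After op 11 (/): stack=[0] mem=[0,0,0,0]
After op 12 (pop): stack=[empty] mem=[0,0,0,0]
After op 13 (push 13): stack=[13] mem=[0,0,0,0]
After op 14 (dup): stack=[13,13] mem=[0,0,0,0]

Answer: 0 0 0 0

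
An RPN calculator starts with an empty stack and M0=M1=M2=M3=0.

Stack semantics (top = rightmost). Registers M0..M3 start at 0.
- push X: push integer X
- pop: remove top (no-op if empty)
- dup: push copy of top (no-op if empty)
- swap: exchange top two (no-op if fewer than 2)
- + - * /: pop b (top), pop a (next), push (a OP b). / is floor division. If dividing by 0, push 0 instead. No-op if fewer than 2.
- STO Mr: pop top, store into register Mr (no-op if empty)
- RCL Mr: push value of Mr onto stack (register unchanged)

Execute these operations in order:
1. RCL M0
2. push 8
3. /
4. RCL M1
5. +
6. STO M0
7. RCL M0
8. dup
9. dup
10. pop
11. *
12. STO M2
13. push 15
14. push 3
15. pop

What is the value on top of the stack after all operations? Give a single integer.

After op 1 (RCL M0): stack=[0] mem=[0,0,0,0]
After op 2 (push 8): stack=[0,8] mem=[0,0,0,0]
After op 3 (/): stack=[0] mem=[0,0,0,0]
After op 4 (RCL M1): stack=[0,0] mem=[0,0,0,0]
After op 5 (+): stack=[0] mem=[0,0,0,0]
After op 6 (STO M0): stack=[empty] mem=[0,0,0,0]
After op 7 (RCL M0): stack=[0] mem=[0,0,0,0]
After op 8 (dup): stack=[0,0] mem=[0,0,0,0]
After op 9 (dup): stack=[0,0,0] mem=[0,0,0,0]
After op 10 (pop): stack=[0,0] mem=[0,0,0,0]
After op 11 (*): stack=[0] mem=[0,0,0,0]
After op 12 (STO M2): stack=[empty] mem=[0,0,0,0]
After op 13 (push 15): stack=[15] mem=[0,0,0,0]
After op 14 (push 3): stack=[15,3] mem=[0,0,0,0]
After op 15 (pop): stack=[15] mem=[0,0,0,0]

Answer: 15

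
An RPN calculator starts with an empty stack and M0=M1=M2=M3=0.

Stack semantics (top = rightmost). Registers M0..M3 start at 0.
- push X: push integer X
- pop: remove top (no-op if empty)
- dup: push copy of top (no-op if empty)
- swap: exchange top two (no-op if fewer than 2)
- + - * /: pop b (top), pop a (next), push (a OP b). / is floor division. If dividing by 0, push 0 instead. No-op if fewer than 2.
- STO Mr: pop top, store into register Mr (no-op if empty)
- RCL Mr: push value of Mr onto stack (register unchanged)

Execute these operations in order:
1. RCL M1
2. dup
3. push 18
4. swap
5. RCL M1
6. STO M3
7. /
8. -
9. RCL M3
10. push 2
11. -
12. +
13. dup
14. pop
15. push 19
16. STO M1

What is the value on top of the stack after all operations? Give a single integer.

Answer: -2

Derivation:
After op 1 (RCL M1): stack=[0] mem=[0,0,0,0]
After op 2 (dup): stack=[0,0] mem=[0,0,0,0]
After op 3 (push 18): stack=[0,0,18] mem=[0,0,0,0]
After op 4 (swap): stack=[0,18,0] mem=[0,0,0,0]
After op 5 (RCL M1): stack=[0,18,0,0] mem=[0,0,0,0]
After op 6 (STO M3): stack=[0,18,0] mem=[0,0,0,0]
After op 7 (/): stack=[0,0] mem=[0,0,0,0]
After op 8 (-): stack=[0] mem=[0,0,0,0]
After op 9 (RCL M3): stack=[0,0] mem=[0,0,0,0]
After op 10 (push 2): stack=[0,0,2] mem=[0,0,0,0]
After op 11 (-): stack=[0,-2] mem=[0,0,0,0]
After op 12 (+): stack=[-2] mem=[0,0,0,0]
After op 13 (dup): stack=[-2,-2] mem=[0,0,0,0]
After op 14 (pop): stack=[-2] mem=[0,0,0,0]
After op 15 (push 19): stack=[-2,19] mem=[0,0,0,0]
After op 16 (STO M1): stack=[-2] mem=[0,19,0,0]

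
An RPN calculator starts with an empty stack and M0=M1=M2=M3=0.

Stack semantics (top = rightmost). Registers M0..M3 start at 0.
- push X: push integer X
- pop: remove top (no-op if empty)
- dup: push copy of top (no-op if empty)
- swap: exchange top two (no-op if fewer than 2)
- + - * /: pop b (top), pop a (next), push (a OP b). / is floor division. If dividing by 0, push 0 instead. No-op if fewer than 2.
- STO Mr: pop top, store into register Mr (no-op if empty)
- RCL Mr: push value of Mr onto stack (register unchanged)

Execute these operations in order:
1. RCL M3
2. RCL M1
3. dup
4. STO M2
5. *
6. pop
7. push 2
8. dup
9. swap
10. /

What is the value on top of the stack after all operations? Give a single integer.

Answer: 1

Derivation:
After op 1 (RCL M3): stack=[0] mem=[0,0,0,0]
After op 2 (RCL M1): stack=[0,0] mem=[0,0,0,0]
After op 3 (dup): stack=[0,0,0] mem=[0,0,0,0]
After op 4 (STO M2): stack=[0,0] mem=[0,0,0,0]
After op 5 (*): stack=[0] mem=[0,0,0,0]
After op 6 (pop): stack=[empty] mem=[0,0,0,0]
After op 7 (push 2): stack=[2] mem=[0,0,0,0]
After op 8 (dup): stack=[2,2] mem=[0,0,0,0]
After op 9 (swap): stack=[2,2] mem=[0,0,0,0]
After op 10 (/): stack=[1] mem=[0,0,0,0]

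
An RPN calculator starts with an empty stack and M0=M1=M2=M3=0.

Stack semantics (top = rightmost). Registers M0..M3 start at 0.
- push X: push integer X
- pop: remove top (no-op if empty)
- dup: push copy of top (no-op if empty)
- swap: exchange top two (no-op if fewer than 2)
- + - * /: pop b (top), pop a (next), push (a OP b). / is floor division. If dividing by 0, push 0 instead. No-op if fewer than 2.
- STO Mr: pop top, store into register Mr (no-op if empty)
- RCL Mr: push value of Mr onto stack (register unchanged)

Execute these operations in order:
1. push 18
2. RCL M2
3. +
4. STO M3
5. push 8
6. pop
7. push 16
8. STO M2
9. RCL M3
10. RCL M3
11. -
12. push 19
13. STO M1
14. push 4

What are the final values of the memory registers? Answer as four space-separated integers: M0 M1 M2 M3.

Answer: 0 19 16 18

Derivation:
After op 1 (push 18): stack=[18] mem=[0,0,0,0]
After op 2 (RCL M2): stack=[18,0] mem=[0,0,0,0]
After op 3 (+): stack=[18] mem=[0,0,0,0]
After op 4 (STO M3): stack=[empty] mem=[0,0,0,18]
After op 5 (push 8): stack=[8] mem=[0,0,0,18]
After op 6 (pop): stack=[empty] mem=[0,0,0,18]
After op 7 (push 16): stack=[16] mem=[0,0,0,18]
After op 8 (STO M2): stack=[empty] mem=[0,0,16,18]
After op 9 (RCL M3): stack=[18] mem=[0,0,16,18]
After op 10 (RCL M3): stack=[18,18] mem=[0,0,16,18]
After op 11 (-): stack=[0] mem=[0,0,16,18]
After op 12 (push 19): stack=[0,19] mem=[0,0,16,18]
After op 13 (STO M1): stack=[0] mem=[0,19,16,18]
After op 14 (push 4): stack=[0,4] mem=[0,19,16,18]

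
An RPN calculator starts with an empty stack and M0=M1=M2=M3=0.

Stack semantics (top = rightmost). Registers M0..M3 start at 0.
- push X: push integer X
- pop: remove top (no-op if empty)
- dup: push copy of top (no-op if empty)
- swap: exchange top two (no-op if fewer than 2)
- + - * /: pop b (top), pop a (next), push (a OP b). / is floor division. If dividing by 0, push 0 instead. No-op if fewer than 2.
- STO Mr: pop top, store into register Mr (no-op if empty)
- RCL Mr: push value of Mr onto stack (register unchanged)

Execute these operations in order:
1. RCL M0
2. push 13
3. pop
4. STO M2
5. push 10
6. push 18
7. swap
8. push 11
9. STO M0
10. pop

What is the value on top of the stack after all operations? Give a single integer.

After op 1 (RCL M0): stack=[0] mem=[0,0,0,0]
After op 2 (push 13): stack=[0,13] mem=[0,0,0,0]
After op 3 (pop): stack=[0] mem=[0,0,0,0]
After op 4 (STO M2): stack=[empty] mem=[0,0,0,0]
After op 5 (push 10): stack=[10] mem=[0,0,0,0]
After op 6 (push 18): stack=[10,18] mem=[0,0,0,0]
After op 7 (swap): stack=[18,10] mem=[0,0,0,0]
After op 8 (push 11): stack=[18,10,11] mem=[0,0,0,0]
After op 9 (STO M0): stack=[18,10] mem=[11,0,0,0]
After op 10 (pop): stack=[18] mem=[11,0,0,0]

Answer: 18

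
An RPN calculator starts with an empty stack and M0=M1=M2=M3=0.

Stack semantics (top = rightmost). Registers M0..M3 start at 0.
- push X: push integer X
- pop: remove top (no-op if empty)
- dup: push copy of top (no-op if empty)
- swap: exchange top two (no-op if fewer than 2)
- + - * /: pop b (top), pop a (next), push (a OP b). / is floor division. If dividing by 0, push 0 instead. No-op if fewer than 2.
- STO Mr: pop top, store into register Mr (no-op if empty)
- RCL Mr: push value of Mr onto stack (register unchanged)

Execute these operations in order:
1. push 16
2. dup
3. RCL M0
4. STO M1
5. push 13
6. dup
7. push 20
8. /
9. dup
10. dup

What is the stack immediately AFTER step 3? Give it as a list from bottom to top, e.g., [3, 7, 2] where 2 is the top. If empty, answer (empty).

After op 1 (push 16): stack=[16] mem=[0,0,0,0]
After op 2 (dup): stack=[16,16] mem=[0,0,0,0]
After op 3 (RCL M0): stack=[16,16,0] mem=[0,0,0,0]

[16, 16, 0]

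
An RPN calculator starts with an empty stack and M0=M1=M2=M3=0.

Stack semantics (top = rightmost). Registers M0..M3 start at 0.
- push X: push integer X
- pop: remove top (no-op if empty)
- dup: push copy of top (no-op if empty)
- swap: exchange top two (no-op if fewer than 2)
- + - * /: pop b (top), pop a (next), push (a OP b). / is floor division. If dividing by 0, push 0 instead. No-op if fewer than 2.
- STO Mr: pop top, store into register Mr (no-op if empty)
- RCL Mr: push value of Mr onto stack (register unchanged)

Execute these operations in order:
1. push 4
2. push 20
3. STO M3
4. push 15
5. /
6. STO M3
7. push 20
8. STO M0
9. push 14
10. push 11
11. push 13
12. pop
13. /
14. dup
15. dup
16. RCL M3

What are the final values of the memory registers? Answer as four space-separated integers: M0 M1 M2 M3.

Answer: 20 0 0 0

Derivation:
After op 1 (push 4): stack=[4] mem=[0,0,0,0]
After op 2 (push 20): stack=[4,20] mem=[0,0,0,0]
After op 3 (STO M3): stack=[4] mem=[0,0,0,20]
After op 4 (push 15): stack=[4,15] mem=[0,0,0,20]
After op 5 (/): stack=[0] mem=[0,0,0,20]
After op 6 (STO M3): stack=[empty] mem=[0,0,0,0]
After op 7 (push 20): stack=[20] mem=[0,0,0,0]
After op 8 (STO M0): stack=[empty] mem=[20,0,0,0]
After op 9 (push 14): stack=[14] mem=[20,0,0,0]
After op 10 (push 11): stack=[14,11] mem=[20,0,0,0]
After op 11 (push 13): stack=[14,11,13] mem=[20,0,0,0]
After op 12 (pop): stack=[14,11] mem=[20,0,0,0]
After op 13 (/): stack=[1] mem=[20,0,0,0]
After op 14 (dup): stack=[1,1] mem=[20,0,0,0]
After op 15 (dup): stack=[1,1,1] mem=[20,0,0,0]
After op 16 (RCL M3): stack=[1,1,1,0] mem=[20,0,0,0]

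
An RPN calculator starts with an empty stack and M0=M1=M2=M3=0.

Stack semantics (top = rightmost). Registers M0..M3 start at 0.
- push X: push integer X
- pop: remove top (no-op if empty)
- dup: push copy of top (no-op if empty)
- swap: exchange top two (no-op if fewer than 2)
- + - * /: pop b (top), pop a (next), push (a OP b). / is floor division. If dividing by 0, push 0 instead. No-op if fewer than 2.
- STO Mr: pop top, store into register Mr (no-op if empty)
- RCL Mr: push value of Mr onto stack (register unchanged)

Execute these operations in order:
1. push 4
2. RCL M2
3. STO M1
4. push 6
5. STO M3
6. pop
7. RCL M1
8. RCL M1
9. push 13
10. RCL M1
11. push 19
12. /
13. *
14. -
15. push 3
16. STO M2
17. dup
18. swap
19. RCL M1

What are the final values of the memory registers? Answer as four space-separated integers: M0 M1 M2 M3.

Answer: 0 0 3 6

Derivation:
After op 1 (push 4): stack=[4] mem=[0,0,0,0]
After op 2 (RCL M2): stack=[4,0] mem=[0,0,0,0]
After op 3 (STO M1): stack=[4] mem=[0,0,0,0]
After op 4 (push 6): stack=[4,6] mem=[0,0,0,0]
After op 5 (STO M3): stack=[4] mem=[0,0,0,6]
After op 6 (pop): stack=[empty] mem=[0,0,0,6]
After op 7 (RCL M1): stack=[0] mem=[0,0,0,6]
After op 8 (RCL M1): stack=[0,0] mem=[0,0,0,6]
After op 9 (push 13): stack=[0,0,13] mem=[0,0,0,6]
After op 10 (RCL M1): stack=[0,0,13,0] mem=[0,0,0,6]
After op 11 (push 19): stack=[0,0,13,0,19] mem=[0,0,0,6]
After op 12 (/): stack=[0,0,13,0] mem=[0,0,0,6]
After op 13 (*): stack=[0,0,0] mem=[0,0,0,6]
After op 14 (-): stack=[0,0] mem=[0,0,0,6]
After op 15 (push 3): stack=[0,0,3] mem=[0,0,0,6]
After op 16 (STO M2): stack=[0,0] mem=[0,0,3,6]
After op 17 (dup): stack=[0,0,0] mem=[0,0,3,6]
After op 18 (swap): stack=[0,0,0] mem=[0,0,3,6]
After op 19 (RCL M1): stack=[0,0,0,0] mem=[0,0,3,6]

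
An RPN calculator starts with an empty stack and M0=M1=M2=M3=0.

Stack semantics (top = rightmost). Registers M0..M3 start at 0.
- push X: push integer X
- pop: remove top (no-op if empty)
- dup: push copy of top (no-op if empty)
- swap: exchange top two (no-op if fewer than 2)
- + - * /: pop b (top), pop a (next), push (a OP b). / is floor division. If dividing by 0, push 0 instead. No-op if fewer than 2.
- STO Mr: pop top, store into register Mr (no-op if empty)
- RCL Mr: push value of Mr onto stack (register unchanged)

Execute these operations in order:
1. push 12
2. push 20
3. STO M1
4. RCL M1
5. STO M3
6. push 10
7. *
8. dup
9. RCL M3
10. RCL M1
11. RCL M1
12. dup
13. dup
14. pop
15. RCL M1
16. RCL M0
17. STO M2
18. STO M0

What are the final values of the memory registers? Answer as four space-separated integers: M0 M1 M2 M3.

After op 1 (push 12): stack=[12] mem=[0,0,0,0]
After op 2 (push 20): stack=[12,20] mem=[0,0,0,0]
After op 3 (STO M1): stack=[12] mem=[0,20,0,0]
After op 4 (RCL M1): stack=[12,20] mem=[0,20,0,0]
After op 5 (STO M3): stack=[12] mem=[0,20,0,20]
After op 6 (push 10): stack=[12,10] mem=[0,20,0,20]
After op 7 (*): stack=[120] mem=[0,20,0,20]
After op 8 (dup): stack=[120,120] mem=[0,20,0,20]
After op 9 (RCL M3): stack=[120,120,20] mem=[0,20,0,20]
After op 10 (RCL M1): stack=[120,120,20,20] mem=[0,20,0,20]
After op 11 (RCL M1): stack=[120,120,20,20,20] mem=[0,20,0,20]
After op 12 (dup): stack=[120,120,20,20,20,20] mem=[0,20,0,20]
After op 13 (dup): stack=[120,120,20,20,20,20,20] mem=[0,20,0,20]
After op 14 (pop): stack=[120,120,20,20,20,20] mem=[0,20,0,20]
After op 15 (RCL M1): stack=[120,120,20,20,20,20,20] mem=[0,20,0,20]
After op 16 (RCL M0): stack=[120,120,20,20,20,20,20,0] mem=[0,20,0,20]
After op 17 (STO M2): stack=[120,120,20,20,20,20,20] mem=[0,20,0,20]
After op 18 (STO M0): stack=[120,120,20,20,20,20] mem=[20,20,0,20]

Answer: 20 20 0 20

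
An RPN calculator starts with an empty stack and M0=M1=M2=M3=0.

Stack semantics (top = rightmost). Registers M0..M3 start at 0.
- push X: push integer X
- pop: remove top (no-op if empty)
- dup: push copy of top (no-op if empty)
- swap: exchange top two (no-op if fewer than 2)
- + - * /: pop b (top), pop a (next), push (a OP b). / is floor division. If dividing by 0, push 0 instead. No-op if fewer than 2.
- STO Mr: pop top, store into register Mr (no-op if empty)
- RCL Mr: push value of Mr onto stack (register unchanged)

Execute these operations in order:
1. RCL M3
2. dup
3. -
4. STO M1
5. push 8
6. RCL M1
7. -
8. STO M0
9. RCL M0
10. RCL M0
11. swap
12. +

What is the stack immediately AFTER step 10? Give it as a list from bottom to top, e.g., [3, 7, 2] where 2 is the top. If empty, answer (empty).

After op 1 (RCL M3): stack=[0] mem=[0,0,0,0]
After op 2 (dup): stack=[0,0] mem=[0,0,0,0]
After op 3 (-): stack=[0] mem=[0,0,0,0]
After op 4 (STO M1): stack=[empty] mem=[0,0,0,0]
After op 5 (push 8): stack=[8] mem=[0,0,0,0]
After op 6 (RCL M1): stack=[8,0] mem=[0,0,0,0]
After op 7 (-): stack=[8] mem=[0,0,0,0]
After op 8 (STO M0): stack=[empty] mem=[8,0,0,0]
After op 9 (RCL M0): stack=[8] mem=[8,0,0,0]
After op 10 (RCL M0): stack=[8,8] mem=[8,0,0,0]

[8, 8]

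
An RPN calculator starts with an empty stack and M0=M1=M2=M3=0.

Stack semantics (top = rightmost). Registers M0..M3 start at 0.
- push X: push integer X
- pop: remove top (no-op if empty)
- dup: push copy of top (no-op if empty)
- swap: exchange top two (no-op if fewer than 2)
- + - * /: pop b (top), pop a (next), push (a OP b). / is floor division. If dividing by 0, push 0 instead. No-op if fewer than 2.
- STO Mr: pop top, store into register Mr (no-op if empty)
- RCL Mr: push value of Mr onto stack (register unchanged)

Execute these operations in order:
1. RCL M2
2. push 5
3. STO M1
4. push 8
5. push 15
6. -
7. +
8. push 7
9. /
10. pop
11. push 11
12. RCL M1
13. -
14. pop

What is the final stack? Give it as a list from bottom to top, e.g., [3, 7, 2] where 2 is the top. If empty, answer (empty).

Answer: (empty)

Derivation:
After op 1 (RCL M2): stack=[0] mem=[0,0,0,0]
After op 2 (push 5): stack=[0,5] mem=[0,0,0,0]
After op 3 (STO M1): stack=[0] mem=[0,5,0,0]
After op 4 (push 8): stack=[0,8] mem=[0,5,0,0]
After op 5 (push 15): stack=[0,8,15] mem=[0,5,0,0]
After op 6 (-): stack=[0,-7] mem=[0,5,0,0]
After op 7 (+): stack=[-7] mem=[0,5,0,0]
After op 8 (push 7): stack=[-7,7] mem=[0,5,0,0]
After op 9 (/): stack=[-1] mem=[0,5,0,0]
After op 10 (pop): stack=[empty] mem=[0,5,0,0]
After op 11 (push 11): stack=[11] mem=[0,5,0,0]
After op 12 (RCL M1): stack=[11,5] mem=[0,5,0,0]
After op 13 (-): stack=[6] mem=[0,5,0,0]
After op 14 (pop): stack=[empty] mem=[0,5,0,0]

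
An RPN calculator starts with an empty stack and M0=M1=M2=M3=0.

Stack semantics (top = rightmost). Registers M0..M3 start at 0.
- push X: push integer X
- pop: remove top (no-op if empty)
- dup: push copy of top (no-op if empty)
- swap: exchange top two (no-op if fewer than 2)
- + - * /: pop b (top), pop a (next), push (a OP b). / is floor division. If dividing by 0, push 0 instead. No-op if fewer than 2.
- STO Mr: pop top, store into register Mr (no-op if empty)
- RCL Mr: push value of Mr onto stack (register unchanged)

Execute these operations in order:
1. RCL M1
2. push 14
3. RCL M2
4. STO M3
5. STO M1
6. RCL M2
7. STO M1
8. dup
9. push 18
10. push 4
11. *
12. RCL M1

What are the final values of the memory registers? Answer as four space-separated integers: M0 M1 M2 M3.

After op 1 (RCL M1): stack=[0] mem=[0,0,0,0]
After op 2 (push 14): stack=[0,14] mem=[0,0,0,0]
After op 3 (RCL M2): stack=[0,14,0] mem=[0,0,0,0]
After op 4 (STO M3): stack=[0,14] mem=[0,0,0,0]
After op 5 (STO M1): stack=[0] mem=[0,14,0,0]
After op 6 (RCL M2): stack=[0,0] mem=[0,14,0,0]
After op 7 (STO M1): stack=[0] mem=[0,0,0,0]
After op 8 (dup): stack=[0,0] mem=[0,0,0,0]
After op 9 (push 18): stack=[0,0,18] mem=[0,0,0,0]
After op 10 (push 4): stack=[0,0,18,4] mem=[0,0,0,0]
After op 11 (*): stack=[0,0,72] mem=[0,0,0,0]
After op 12 (RCL M1): stack=[0,0,72,0] mem=[0,0,0,0]

Answer: 0 0 0 0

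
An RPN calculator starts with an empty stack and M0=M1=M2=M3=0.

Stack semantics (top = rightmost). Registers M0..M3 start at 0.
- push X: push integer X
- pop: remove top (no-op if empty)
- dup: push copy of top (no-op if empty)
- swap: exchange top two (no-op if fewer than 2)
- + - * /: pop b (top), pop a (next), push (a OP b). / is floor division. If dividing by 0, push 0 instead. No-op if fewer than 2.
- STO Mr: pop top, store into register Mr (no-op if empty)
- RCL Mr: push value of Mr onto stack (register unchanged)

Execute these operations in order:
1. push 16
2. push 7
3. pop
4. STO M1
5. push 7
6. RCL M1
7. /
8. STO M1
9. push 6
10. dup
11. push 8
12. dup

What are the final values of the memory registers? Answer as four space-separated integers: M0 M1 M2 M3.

Answer: 0 0 0 0

Derivation:
After op 1 (push 16): stack=[16] mem=[0,0,0,0]
After op 2 (push 7): stack=[16,7] mem=[0,0,0,0]
After op 3 (pop): stack=[16] mem=[0,0,0,0]
After op 4 (STO M1): stack=[empty] mem=[0,16,0,0]
After op 5 (push 7): stack=[7] mem=[0,16,0,0]
After op 6 (RCL M1): stack=[7,16] mem=[0,16,0,0]
After op 7 (/): stack=[0] mem=[0,16,0,0]
After op 8 (STO M1): stack=[empty] mem=[0,0,0,0]
After op 9 (push 6): stack=[6] mem=[0,0,0,0]
After op 10 (dup): stack=[6,6] mem=[0,0,0,0]
After op 11 (push 8): stack=[6,6,8] mem=[0,0,0,0]
After op 12 (dup): stack=[6,6,8,8] mem=[0,0,0,0]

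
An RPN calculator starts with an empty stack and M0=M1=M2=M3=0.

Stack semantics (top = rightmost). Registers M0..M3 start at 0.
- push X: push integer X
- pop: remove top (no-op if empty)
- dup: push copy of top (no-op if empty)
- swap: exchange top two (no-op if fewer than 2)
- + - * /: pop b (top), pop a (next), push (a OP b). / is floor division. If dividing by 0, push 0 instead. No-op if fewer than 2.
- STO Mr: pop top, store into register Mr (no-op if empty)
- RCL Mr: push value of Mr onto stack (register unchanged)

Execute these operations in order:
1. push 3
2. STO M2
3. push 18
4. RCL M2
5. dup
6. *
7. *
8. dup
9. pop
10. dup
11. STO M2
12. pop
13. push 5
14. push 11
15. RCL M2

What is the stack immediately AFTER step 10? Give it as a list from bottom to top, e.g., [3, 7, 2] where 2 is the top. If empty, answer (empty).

After op 1 (push 3): stack=[3] mem=[0,0,0,0]
After op 2 (STO M2): stack=[empty] mem=[0,0,3,0]
After op 3 (push 18): stack=[18] mem=[0,0,3,0]
After op 4 (RCL M2): stack=[18,3] mem=[0,0,3,0]
After op 5 (dup): stack=[18,3,3] mem=[0,0,3,0]
After op 6 (*): stack=[18,9] mem=[0,0,3,0]
After op 7 (*): stack=[162] mem=[0,0,3,0]
After op 8 (dup): stack=[162,162] mem=[0,0,3,0]
After op 9 (pop): stack=[162] mem=[0,0,3,0]
After op 10 (dup): stack=[162,162] mem=[0,0,3,0]

[162, 162]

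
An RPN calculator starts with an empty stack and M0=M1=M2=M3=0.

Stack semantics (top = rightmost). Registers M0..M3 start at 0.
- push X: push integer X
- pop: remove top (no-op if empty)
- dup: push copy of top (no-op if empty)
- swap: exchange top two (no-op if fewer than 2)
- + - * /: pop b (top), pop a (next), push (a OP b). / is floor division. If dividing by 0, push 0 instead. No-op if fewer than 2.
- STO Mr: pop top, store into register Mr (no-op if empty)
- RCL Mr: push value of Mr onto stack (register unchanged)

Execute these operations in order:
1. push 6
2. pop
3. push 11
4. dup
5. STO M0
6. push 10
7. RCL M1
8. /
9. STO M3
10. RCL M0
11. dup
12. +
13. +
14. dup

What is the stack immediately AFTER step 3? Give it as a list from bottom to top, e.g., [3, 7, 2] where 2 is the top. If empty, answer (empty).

After op 1 (push 6): stack=[6] mem=[0,0,0,0]
After op 2 (pop): stack=[empty] mem=[0,0,0,0]
After op 3 (push 11): stack=[11] mem=[0,0,0,0]

[11]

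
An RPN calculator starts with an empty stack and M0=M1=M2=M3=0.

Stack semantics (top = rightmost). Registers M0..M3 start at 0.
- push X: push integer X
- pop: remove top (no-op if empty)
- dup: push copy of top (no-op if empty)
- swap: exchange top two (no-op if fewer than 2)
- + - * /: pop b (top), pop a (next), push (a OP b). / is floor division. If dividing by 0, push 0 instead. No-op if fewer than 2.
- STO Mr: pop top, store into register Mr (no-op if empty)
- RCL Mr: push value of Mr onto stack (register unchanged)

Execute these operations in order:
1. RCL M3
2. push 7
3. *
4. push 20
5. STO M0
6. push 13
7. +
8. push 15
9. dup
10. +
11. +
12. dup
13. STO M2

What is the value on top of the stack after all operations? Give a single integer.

Answer: 43

Derivation:
After op 1 (RCL M3): stack=[0] mem=[0,0,0,0]
After op 2 (push 7): stack=[0,7] mem=[0,0,0,0]
After op 3 (*): stack=[0] mem=[0,0,0,0]
After op 4 (push 20): stack=[0,20] mem=[0,0,0,0]
After op 5 (STO M0): stack=[0] mem=[20,0,0,0]
After op 6 (push 13): stack=[0,13] mem=[20,0,0,0]
After op 7 (+): stack=[13] mem=[20,0,0,0]
After op 8 (push 15): stack=[13,15] mem=[20,0,0,0]
After op 9 (dup): stack=[13,15,15] mem=[20,0,0,0]
After op 10 (+): stack=[13,30] mem=[20,0,0,0]
After op 11 (+): stack=[43] mem=[20,0,0,0]
After op 12 (dup): stack=[43,43] mem=[20,0,0,0]
After op 13 (STO M2): stack=[43] mem=[20,0,43,0]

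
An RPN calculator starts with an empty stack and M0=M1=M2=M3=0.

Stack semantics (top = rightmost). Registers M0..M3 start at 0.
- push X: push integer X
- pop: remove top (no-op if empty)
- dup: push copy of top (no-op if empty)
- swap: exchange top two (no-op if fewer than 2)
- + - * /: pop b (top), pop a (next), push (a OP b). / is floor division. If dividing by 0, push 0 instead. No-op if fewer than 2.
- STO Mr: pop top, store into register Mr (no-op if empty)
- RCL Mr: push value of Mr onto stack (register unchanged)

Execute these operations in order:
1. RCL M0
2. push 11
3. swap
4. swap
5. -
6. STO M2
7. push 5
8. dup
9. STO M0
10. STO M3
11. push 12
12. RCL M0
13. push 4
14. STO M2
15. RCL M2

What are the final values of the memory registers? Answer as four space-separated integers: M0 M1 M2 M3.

After op 1 (RCL M0): stack=[0] mem=[0,0,0,0]
After op 2 (push 11): stack=[0,11] mem=[0,0,0,0]
After op 3 (swap): stack=[11,0] mem=[0,0,0,0]
After op 4 (swap): stack=[0,11] mem=[0,0,0,0]
After op 5 (-): stack=[-11] mem=[0,0,0,0]
After op 6 (STO M2): stack=[empty] mem=[0,0,-11,0]
After op 7 (push 5): stack=[5] mem=[0,0,-11,0]
After op 8 (dup): stack=[5,5] mem=[0,0,-11,0]
After op 9 (STO M0): stack=[5] mem=[5,0,-11,0]
After op 10 (STO M3): stack=[empty] mem=[5,0,-11,5]
After op 11 (push 12): stack=[12] mem=[5,0,-11,5]
After op 12 (RCL M0): stack=[12,5] mem=[5,0,-11,5]
After op 13 (push 4): stack=[12,5,4] mem=[5,0,-11,5]
After op 14 (STO M2): stack=[12,5] mem=[5,0,4,5]
After op 15 (RCL M2): stack=[12,5,4] mem=[5,0,4,5]

Answer: 5 0 4 5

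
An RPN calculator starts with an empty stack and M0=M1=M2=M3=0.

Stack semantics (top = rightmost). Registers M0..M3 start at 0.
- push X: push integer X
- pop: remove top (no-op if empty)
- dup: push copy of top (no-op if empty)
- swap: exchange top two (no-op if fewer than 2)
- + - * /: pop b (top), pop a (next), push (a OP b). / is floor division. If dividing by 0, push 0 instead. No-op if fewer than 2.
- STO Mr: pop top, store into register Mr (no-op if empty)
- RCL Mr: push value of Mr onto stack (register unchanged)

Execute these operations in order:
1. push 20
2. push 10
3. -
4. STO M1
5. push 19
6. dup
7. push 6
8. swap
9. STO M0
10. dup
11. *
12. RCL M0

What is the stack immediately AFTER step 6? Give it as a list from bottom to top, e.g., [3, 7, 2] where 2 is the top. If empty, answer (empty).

After op 1 (push 20): stack=[20] mem=[0,0,0,0]
After op 2 (push 10): stack=[20,10] mem=[0,0,0,0]
After op 3 (-): stack=[10] mem=[0,0,0,0]
After op 4 (STO M1): stack=[empty] mem=[0,10,0,0]
After op 5 (push 19): stack=[19] mem=[0,10,0,0]
After op 6 (dup): stack=[19,19] mem=[0,10,0,0]

[19, 19]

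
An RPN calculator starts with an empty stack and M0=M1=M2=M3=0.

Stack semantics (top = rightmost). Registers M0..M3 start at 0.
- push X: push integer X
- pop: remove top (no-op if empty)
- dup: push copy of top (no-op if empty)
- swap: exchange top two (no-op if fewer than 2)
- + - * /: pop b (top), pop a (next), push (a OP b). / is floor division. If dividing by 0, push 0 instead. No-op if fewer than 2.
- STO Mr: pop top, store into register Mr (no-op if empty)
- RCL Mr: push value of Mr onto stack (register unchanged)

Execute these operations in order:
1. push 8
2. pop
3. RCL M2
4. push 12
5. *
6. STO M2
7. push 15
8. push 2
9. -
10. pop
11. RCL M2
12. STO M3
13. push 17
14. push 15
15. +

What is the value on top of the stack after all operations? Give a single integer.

After op 1 (push 8): stack=[8] mem=[0,0,0,0]
After op 2 (pop): stack=[empty] mem=[0,0,0,0]
After op 3 (RCL M2): stack=[0] mem=[0,0,0,0]
After op 4 (push 12): stack=[0,12] mem=[0,0,0,0]
After op 5 (*): stack=[0] mem=[0,0,0,0]
After op 6 (STO M2): stack=[empty] mem=[0,0,0,0]
After op 7 (push 15): stack=[15] mem=[0,0,0,0]
After op 8 (push 2): stack=[15,2] mem=[0,0,0,0]
After op 9 (-): stack=[13] mem=[0,0,0,0]
After op 10 (pop): stack=[empty] mem=[0,0,0,0]
After op 11 (RCL M2): stack=[0] mem=[0,0,0,0]
After op 12 (STO M3): stack=[empty] mem=[0,0,0,0]
After op 13 (push 17): stack=[17] mem=[0,0,0,0]
After op 14 (push 15): stack=[17,15] mem=[0,0,0,0]
After op 15 (+): stack=[32] mem=[0,0,0,0]

Answer: 32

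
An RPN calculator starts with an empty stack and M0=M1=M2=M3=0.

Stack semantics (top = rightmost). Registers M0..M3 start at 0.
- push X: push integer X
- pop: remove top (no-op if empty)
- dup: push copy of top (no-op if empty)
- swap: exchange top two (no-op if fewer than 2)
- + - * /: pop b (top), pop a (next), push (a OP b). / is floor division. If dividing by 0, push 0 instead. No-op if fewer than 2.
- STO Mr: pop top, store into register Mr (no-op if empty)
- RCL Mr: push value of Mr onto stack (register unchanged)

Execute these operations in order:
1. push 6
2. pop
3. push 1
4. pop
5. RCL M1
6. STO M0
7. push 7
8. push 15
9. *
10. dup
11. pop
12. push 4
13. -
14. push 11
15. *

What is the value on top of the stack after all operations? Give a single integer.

Answer: 1111

Derivation:
After op 1 (push 6): stack=[6] mem=[0,0,0,0]
After op 2 (pop): stack=[empty] mem=[0,0,0,0]
After op 3 (push 1): stack=[1] mem=[0,0,0,0]
After op 4 (pop): stack=[empty] mem=[0,0,0,0]
After op 5 (RCL M1): stack=[0] mem=[0,0,0,0]
After op 6 (STO M0): stack=[empty] mem=[0,0,0,0]
After op 7 (push 7): stack=[7] mem=[0,0,0,0]
After op 8 (push 15): stack=[7,15] mem=[0,0,0,0]
After op 9 (*): stack=[105] mem=[0,0,0,0]
After op 10 (dup): stack=[105,105] mem=[0,0,0,0]
After op 11 (pop): stack=[105] mem=[0,0,0,0]
After op 12 (push 4): stack=[105,4] mem=[0,0,0,0]
After op 13 (-): stack=[101] mem=[0,0,0,0]
After op 14 (push 11): stack=[101,11] mem=[0,0,0,0]
After op 15 (*): stack=[1111] mem=[0,0,0,0]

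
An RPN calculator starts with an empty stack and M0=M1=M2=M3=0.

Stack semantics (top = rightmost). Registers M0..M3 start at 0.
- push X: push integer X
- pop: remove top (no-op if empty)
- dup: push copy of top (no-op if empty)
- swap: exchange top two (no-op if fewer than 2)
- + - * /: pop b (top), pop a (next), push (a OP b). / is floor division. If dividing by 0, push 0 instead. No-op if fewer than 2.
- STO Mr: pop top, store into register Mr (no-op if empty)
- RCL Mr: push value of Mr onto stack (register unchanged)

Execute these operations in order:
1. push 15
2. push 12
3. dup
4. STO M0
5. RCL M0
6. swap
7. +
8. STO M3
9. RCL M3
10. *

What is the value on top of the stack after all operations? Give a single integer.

Answer: 360

Derivation:
After op 1 (push 15): stack=[15] mem=[0,0,0,0]
After op 2 (push 12): stack=[15,12] mem=[0,0,0,0]
After op 3 (dup): stack=[15,12,12] mem=[0,0,0,0]
After op 4 (STO M0): stack=[15,12] mem=[12,0,0,0]
After op 5 (RCL M0): stack=[15,12,12] mem=[12,0,0,0]
After op 6 (swap): stack=[15,12,12] mem=[12,0,0,0]
After op 7 (+): stack=[15,24] mem=[12,0,0,0]
After op 8 (STO M3): stack=[15] mem=[12,0,0,24]
After op 9 (RCL M3): stack=[15,24] mem=[12,0,0,24]
After op 10 (*): stack=[360] mem=[12,0,0,24]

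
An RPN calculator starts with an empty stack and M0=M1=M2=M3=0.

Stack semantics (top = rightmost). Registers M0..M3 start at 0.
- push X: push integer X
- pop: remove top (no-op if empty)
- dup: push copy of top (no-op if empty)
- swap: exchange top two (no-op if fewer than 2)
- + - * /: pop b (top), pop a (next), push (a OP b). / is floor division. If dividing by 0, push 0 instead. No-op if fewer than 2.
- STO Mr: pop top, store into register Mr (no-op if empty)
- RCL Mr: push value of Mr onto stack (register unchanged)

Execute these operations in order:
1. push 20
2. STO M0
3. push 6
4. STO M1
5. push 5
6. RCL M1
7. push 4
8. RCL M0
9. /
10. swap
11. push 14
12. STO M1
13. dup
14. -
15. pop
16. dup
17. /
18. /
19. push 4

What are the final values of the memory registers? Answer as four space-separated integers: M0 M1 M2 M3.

After op 1 (push 20): stack=[20] mem=[0,0,0,0]
After op 2 (STO M0): stack=[empty] mem=[20,0,0,0]
After op 3 (push 6): stack=[6] mem=[20,0,0,0]
After op 4 (STO M1): stack=[empty] mem=[20,6,0,0]
After op 5 (push 5): stack=[5] mem=[20,6,0,0]
After op 6 (RCL M1): stack=[5,6] mem=[20,6,0,0]
After op 7 (push 4): stack=[5,6,4] mem=[20,6,0,0]
After op 8 (RCL M0): stack=[5,6,4,20] mem=[20,6,0,0]
After op 9 (/): stack=[5,6,0] mem=[20,6,0,0]
After op 10 (swap): stack=[5,0,6] mem=[20,6,0,0]
After op 11 (push 14): stack=[5,0,6,14] mem=[20,6,0,0]
After op 12 (STO M1): stack=[5,0,6] mem=[20,14,0,0]
After op 13 (dup): stack=[5,0,6,6] mem=[20,14,0,0]
After op 14 (-): stack=[5,0,0] mem=[20,14,0,0]
After op 15 (pop): stack=[5,0] mem=[20,14,0,0]
After op 16 (dup): stack=[5,0,0] mem=[20,14,0,0]
After op 17 (/): stack=[5,0] mem=[20,14,0,0]
After op 18 (/): stack=[0] mem=[20,14,0,0]
After op 19 (push 4): stack=[0,4] mem=[20,14,0,0]

Answer: 20 14 0 0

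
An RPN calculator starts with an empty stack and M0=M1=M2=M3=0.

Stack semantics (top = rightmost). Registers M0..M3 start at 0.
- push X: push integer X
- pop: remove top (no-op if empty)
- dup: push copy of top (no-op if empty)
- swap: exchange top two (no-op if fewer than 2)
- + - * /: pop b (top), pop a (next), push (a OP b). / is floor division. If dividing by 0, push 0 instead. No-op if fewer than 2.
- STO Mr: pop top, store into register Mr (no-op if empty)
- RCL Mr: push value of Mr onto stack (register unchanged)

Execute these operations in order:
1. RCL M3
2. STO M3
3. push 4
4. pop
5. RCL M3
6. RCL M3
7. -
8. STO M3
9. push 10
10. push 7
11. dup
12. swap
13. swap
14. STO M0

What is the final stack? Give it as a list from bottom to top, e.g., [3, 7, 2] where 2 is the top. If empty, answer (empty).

After op 1 (RCL M3): stack=[0] mem=[0,0,0,0]
After op 2 (STO M3): stack=[empty] mem=[0,0,0,0]
After op 3 (push 4): stack=[4] mem=[0,0,0,0]
After op 4 (pop): stack=[empty] mem=[0,0,0,0]
After op 5 (RCL M3): stack=[0] mem=[0,0,0,0]
After op 6 (RCL M3): stack=[0,0] mem=[0,0,0,0]
After op 7 (-): stack=[0] mem=[0,0,0,0]
After op 8 (STO M3): stack=[empty] mem=[0,0,0,0]
After op 9 (push 10): stack=[10] mem=[0,0,0,0]
After op 10 (push 7): stack=[10,7] mem=[0,0,0,0]
After op 11 (dup): stack=[10,7,7] mem=[0,0,0,0]
After op 12 (swap): stack=[10,7,7] mem=[0,0,0,0]
After op 13 (swap): stack=[10,7,7] mem=[0,0,0,0]
After op 14 (STO M0): stack=[10,7] mem=[7,0,0,0]

Answer: [10, 7]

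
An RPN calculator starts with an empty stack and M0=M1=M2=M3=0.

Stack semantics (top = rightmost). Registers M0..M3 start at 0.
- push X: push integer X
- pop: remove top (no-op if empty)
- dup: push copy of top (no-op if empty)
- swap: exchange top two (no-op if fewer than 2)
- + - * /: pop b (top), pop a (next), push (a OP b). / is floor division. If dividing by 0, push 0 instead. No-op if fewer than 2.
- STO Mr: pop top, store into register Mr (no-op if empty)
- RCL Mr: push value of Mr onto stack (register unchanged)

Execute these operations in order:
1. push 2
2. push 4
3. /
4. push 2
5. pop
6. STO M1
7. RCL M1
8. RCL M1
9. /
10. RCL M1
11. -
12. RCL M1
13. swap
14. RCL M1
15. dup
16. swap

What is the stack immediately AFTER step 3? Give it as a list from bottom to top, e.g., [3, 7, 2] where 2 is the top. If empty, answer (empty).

After op 1 (push 2): stack=[2] mem=[0,0,0,0]
After op 2 (push 4): stack=[2,4] mem=[0,0,0,0]
After op 3 (/): stack=[0] mem=[0,0,0,0]

[0]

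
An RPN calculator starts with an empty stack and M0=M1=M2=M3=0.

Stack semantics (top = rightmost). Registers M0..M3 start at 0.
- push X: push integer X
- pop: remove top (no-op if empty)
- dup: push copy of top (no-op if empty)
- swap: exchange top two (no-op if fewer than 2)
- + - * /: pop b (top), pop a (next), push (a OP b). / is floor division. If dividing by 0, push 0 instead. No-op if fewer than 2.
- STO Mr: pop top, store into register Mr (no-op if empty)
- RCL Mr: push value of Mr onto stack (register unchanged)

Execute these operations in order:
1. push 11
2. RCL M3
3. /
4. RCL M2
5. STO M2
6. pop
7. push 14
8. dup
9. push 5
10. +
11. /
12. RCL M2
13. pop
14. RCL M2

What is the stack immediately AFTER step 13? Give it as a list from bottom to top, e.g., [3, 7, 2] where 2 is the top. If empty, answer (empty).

After op 1 (push 11): stack=[11] mem=[0,0,0,0]
After op 2 (RCL M3): stack=[11,0] mem=[0,0,0,0]
After op 3 (/): stack=[0] mem=[0,0,0,0]
After op 4 (RCL M2): stack=[0,0] mem=[0,0,0,0]
After op 5 (STO M2): stack=[0] mem=[0,0,0,0]
After op 6 (pop): stack=[empty] mem=[0,0,0,0]
After op 7 (push 14): stack=[14] mem=[0,0,0,0]
After op 8 (dup): stack=[14,14] mem=[0,0,0,0]
After op 9 (push 5): stack=[14,14,5] mem=[0,0,0,0]
After op 10 (+): stack=[14,19] mem=[0,0,0,0]
After op 11 (/): stack=[0] mem=[0,0,0,0]
After op 12 (RCL M2): stack=[0,0] mem=[0,0,0,0]
After op 13 (pop): stack=[0] mem=[0,0,0,0]

[0]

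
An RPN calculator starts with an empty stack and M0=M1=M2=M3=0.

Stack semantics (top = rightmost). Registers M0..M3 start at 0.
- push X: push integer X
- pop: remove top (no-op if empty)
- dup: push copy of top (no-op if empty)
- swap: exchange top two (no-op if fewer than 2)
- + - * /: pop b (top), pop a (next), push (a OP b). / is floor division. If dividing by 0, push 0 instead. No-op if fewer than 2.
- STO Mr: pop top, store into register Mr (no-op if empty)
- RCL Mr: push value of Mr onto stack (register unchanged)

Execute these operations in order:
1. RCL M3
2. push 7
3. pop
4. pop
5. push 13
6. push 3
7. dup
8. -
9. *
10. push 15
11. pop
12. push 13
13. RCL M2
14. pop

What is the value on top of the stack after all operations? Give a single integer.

Answer: 13

Derivation:
After op 1 (RCL M3): stack=[0] mem=[0,0,0,0]
After op 2 (push 7): stack=[0,7] mem=[0,0,0,0]
After op 3 (pop): stack=[0] mem=[0,0,0,0]
After op 4 (pop): stack=[empty] mem=[0,0,0,0]
After op 5 (push 13): stack=[13] mem=[0,0,0,0]
After op 6 (push 3): stack=[13,3] mem=[0,0,0,0]
After op 7 (dup): stack=[13,3,3] mem=[0,0,0,0]
After op 8 (-): stack=[13,0] mem=[0,0,0,0]
After op 9 (*): stack=[0] mem=[0,0,0,0]
After op 10 (push 15): stack=[0,15] mem=[0,0,0,0]
After op 11 (pop): stack=[0] mem=[0,0,0,0]
After op 12 (push 13): stack=[0,13] mem=[0,0,0,0]
After op 13 (RCL M2): stack=[0,13,0] mem=[0,0,0,0]
After op 14 (pop): stack=[0,13] mem=[0,0,0,0]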